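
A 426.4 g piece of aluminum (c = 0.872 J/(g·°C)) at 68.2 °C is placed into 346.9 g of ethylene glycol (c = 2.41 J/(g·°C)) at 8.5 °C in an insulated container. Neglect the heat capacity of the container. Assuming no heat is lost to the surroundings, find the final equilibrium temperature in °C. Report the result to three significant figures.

Heat lost by aluminum = heat gained by ethylene glycol.
(426.4)(0.872)(68.2 − T) = (346.9)(2.41)(T − 8.5)
371.8208 (68.2 − T) = 836.029 (T − 8.5)
25358 − 371.8208 T = 836.029 T − 7106.2
32464.2 = 1207.8498 T
T = 26.88 °C

T_f = 26.9 °C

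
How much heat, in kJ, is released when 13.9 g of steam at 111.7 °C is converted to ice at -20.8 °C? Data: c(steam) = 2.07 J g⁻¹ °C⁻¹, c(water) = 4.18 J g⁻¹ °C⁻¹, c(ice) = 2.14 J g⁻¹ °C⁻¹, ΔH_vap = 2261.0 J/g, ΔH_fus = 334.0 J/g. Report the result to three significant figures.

q1 (cool steam 111.7→100 °C): 13.9 × 2.07 × 11.7 = 337 J
q2 (condense at 100 °C): 13.9 × 2261.0 = 31428 J
q3 (cool water 100→0 °C): 13.9 × 4.18 × 100.0 = 5810 J
q4 (freeze at 0 °C): 13.9 × 334.0 = 4643 J
q5 (cool ice 0→-20.8 °C): 13.9 × 2.14 × 20.8 = 619 J
Total: 337 + 31428 + 5810 + 4643 + 619 = 42837 J = 42.8 kJ

q = 42.8 kJ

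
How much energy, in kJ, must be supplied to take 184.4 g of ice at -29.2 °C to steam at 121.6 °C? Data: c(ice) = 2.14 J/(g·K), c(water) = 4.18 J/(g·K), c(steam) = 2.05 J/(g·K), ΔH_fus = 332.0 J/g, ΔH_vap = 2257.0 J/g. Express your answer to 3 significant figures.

q = 574 kJ

q1 (heat ice -29.2→0.0 °C): 184.4 × 2.14 × 29.2 = 11523 J
q2 (melt at 0 °C): 184.4 × 332.0 = 61221 J
q3 (heat water 0.0→100.0 °C): 184.4 × 4.18 × 100.0 = 77079 J
q4 (vaporize at 100 °C): 184.4 × 2257.0 = 416191 J
q5 (heat steam 100.0→121.6 °C): 184.4 × 2.05 × 21.6 = 8165 J
Total: 11523 + 61221 + 77079 + 416191 + 8165 = 574179 J = 574 kJ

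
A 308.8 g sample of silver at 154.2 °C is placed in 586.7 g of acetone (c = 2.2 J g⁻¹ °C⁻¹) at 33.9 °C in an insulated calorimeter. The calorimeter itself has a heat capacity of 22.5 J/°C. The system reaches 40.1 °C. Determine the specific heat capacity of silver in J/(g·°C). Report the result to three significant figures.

c = 0.231 J/(g·°C)

q_gained = (586.7 × 2.2 + 22.5) × (40.1 − 33.9) = 8142 J
q_lost = 308.8 × c × (154.2 − 40.1) = 35234.08 c
Set equal: c = 8142 / 35234.08 = 0.231 J/(g·°C)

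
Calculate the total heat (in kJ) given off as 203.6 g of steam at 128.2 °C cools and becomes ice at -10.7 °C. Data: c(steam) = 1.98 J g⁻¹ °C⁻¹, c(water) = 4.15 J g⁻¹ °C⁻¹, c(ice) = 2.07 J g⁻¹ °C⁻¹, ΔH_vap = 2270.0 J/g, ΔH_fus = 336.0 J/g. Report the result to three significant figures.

q = 631 kJ

q1 (cool steam 128.2→100 °C): 203.6 × 1.98 × 28.2 = 11368 J
q2 (condense at 100 °C): 203.6 × 2270.0 = 462172 J
q3 (cool water 100→0 °C): 203.6 × 4.15 × 100.0 = 84494 J
q4 (freeze at 0 °C): 203.6 × 336.0 = 68410 J
q5 (cool ice 0→-10.7 °C): 203.6 × 2.07 × 10.7 = 4510 J
Total: 11368 + 462172 + 84494 + 68410 + 4510 = 630954 J = 631 kJ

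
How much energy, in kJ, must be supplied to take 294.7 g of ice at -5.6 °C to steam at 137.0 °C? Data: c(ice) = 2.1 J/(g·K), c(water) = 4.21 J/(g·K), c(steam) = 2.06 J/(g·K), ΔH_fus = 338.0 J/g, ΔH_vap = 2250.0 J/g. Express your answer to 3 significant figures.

q = 913 kJ

q1 (heat ice -5.6→0.0 °C): 294.7 × 2.1 × 5.6 = 3466 J
q2 (melt at 0 °C): 294.7 × 338.0 = 99609 J
q3 (heat water 0.0→100.0 °C): 294.7 × 4.21 × 100.0 = 124069 J
q4 (vaporize at 100 °C): 294.7 × 2250.0 = 663075 J
q5 (heat steam 100.0→137.0 °C): 294.7 × 2.06 × 37.0 = 22462 J
Total: 3466 + 99609 + 124069 + 663075 + 22462 = 912681 J = 913 kJ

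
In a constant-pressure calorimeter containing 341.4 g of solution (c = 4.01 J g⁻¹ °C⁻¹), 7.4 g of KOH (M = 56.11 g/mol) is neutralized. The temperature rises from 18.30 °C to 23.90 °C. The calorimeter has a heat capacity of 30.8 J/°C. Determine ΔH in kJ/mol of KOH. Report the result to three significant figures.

|ΔT| = |23.90 − 18.30| = 5.60 °C
|q_surr| = (341.4 × 4.01 + 30.8) × 5.60 = 1399.814 × 5.60 = 7839 J
n(KOH) = 7.4 / 56.11 = 0.1319 mol
Temperature rose, so q_rxn = −|q_surr| = -7.839 kJ
ΔH = q_rxn / n = -59.43 kJ/mol

ΔH = -59.4 kJ/mol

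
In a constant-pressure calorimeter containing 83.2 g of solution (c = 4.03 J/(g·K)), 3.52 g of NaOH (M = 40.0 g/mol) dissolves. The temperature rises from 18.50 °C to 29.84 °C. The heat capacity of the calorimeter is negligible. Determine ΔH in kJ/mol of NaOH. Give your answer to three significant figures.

|ΔT| = |29.84 − 18.50| = 11.34 °C
|q_surr| = (83.2 × 4.03) × 11.34 = 335.296 × 11.34 = 3802 J
n(NaOH) = 3.52 / 40.0 = 0.08800 mol
Temperature rose, so q_rxn = −|q_surr| = -3.802 kJ
ΔH = q_rxn / n = -43.20 kJ/mol

ΔH = -43.2 kJ/mol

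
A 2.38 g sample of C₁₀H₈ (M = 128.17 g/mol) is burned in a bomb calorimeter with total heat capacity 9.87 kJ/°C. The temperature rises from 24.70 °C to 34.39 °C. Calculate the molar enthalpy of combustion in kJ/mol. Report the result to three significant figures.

ΔH = -5150 kJ/mol

ΔT = 34.39 − 24.70 = 9.69 °C
q_cal = C_cal × ΔT = 9.87 × 9.69 = 95.6403 kJ
n = 2.38 / 128.17 = 0.01857 mol
q_rxn = −q_cal = -95.6403 kJ
ΔH = -95.6403 / 0.01857 = -5150 kJ/mol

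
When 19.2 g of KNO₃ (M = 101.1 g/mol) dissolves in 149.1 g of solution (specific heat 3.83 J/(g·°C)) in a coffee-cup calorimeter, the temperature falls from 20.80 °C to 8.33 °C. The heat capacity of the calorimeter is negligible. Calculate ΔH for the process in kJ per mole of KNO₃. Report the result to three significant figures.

|ΔT| = |8.33 − 20.80| = 12.47 °C
|q_surr| = (149.1 × 3.83) × 12.47 = 571.053 × 12.47 = 7121 J
n(KNO₃) = 19.2 / 101.1 = 0.1899 mol
Temperature fell, so q_rxn = +|q_surr| = 7.121 kJ
ΔH = q_rxn / n = 37.50 kJ/mol

ΔH = 37.5 kJ/mol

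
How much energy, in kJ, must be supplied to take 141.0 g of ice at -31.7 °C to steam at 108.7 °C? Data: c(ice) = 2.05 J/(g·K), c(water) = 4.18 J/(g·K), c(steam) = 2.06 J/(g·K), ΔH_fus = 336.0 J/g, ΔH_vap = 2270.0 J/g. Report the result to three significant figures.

q1 (heat ice -31.7→0.0 °C): 141.0 × 2.05 × 31.7 = 9163 J
q2 (melt at 0 °C): 141.0 × 336.0 = 47376 J
q3 (heat water 0.0→100.0 °C): 141.0 × 4.18 × 100.0 = 58938 J
q4 (vaporize at 100 °C): 141.0 × 2270.0 = 320070 J
q5 (heat steam 100.0→108.7 °C): 141.0 × 2.06 × 8.7 = 2527 J
Total: 9163 + 47376 + 58938 + 320070 + 2527 = 438074 J = 438 kJ

q = 438 kJ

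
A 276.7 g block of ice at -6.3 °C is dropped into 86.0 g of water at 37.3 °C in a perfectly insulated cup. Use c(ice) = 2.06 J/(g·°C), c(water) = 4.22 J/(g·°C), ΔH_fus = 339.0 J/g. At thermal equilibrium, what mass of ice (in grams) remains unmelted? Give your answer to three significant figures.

m_ice remaining = 247 g

Heat to warm all ice to 0 °C: 276.7×2.06×6.3 = 3591.0 J
Heat released by water cooling to 0 °C: 86.0×4.22×37.3 = 13537 J
13537 J < 3591.0 + 276.7×339.0 = 97392.3 J, so not all ice melts; final T = 0 °C.
Heat left for melting: 13537 − 3591.0 = 9946.0 J
Mass melted = 9946.0 / 339.0 = 29.34 g
Ice remaining = 276.7 − 29.34 = 247.36 g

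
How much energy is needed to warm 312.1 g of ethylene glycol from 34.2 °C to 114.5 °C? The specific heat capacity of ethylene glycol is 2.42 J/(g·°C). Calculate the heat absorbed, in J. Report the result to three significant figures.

q = m c ΔT = 312.1 × 2.42 × (114.5 − 34.2)
q = 312.1 × 2.42 × 80.3 = 60649 J

q = 60600 J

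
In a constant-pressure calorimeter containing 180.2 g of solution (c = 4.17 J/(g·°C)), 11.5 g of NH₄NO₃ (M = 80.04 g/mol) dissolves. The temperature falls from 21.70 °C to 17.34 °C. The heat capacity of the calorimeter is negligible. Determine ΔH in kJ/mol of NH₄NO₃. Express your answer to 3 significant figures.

|ΔT| = |17.34 − 21.70| = 4.36 °C
|q_surr| = (180.2 × 4.17) × 4.36 = 751.434 × 4.36 = 3276 J
n(NH₄NO₃) = 11.5 / 80.04 = 0.1437 mol
Temperature fell, so q_rxn = +|q_surr| = 3.276 kJ
ΔH = q_rxn / n = 22.80 kJ/mol

ΔH = 22.8 kJ/mol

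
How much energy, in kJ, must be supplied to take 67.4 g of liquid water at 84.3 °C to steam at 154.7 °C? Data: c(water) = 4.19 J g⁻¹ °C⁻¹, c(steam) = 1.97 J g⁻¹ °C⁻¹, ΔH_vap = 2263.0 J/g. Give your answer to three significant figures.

q1 (heat water 84.3→100.0 °C): 67.4 × 4.19 × 15.7 = 4434 J
q2 (vaporize at 100 °C): 67.4 × 2263.0 = 152526 J
q3 (heat steam 100.0→154.7 °C): 67.4 × 1.97 × 54.7 = 7263 J
Total: 4434 + 152526 + 7263 = 164223 J = 164 kJ

q = 164 kJ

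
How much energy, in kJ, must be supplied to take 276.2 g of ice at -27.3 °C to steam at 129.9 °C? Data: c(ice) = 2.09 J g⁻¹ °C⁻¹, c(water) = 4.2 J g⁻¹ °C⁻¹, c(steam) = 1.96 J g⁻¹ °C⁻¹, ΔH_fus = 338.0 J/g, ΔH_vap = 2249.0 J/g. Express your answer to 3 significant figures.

q = 862 kJ

q1 (heat ice -27.3→0.0 °C): 276.2 × 2.09 × 27.3 = 15759 J
q2 (melt at 0 °C): 276.2 × 338.0 = 93356 J
q3 (heat water 0.0→100.0 °C): 276.2 × 4.2 × 100.0 = 116004 J
q4 (vaporize at 100 °C): 276.2 × 2249.0 = 621174 J
q5 (heat steam 100.0→129.9 °C): 276.2 × 1.96 × 29.9 = 16186 J
Total: 15759 + 93356 + 116004 + 621174 + 16186 = 862479 J = 862 kJ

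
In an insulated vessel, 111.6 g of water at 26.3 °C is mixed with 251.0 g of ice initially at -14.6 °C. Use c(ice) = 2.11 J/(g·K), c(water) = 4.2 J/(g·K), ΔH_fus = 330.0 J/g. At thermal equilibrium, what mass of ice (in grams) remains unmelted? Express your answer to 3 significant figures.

m_ice remaining = 237 g

Heat to warm all ice to 0 °C: 251.0×2.11×14.6 = 7732.3 J
Heat released by water cooling to 0 °C: 111.6×4.2×26.3 = 12327 J
12327 J < 7732.3 + 251.0×330.0 = 90562.3 J, so not all ice melts; final T = 0 °C.
Heat left for melting: 12327 − 7732.3 = 4594.7 J
Mass melted = 4594.7 / 330.0 = 13.92 g
Ice remaining = 251.0 − 13.92 = 237.08 g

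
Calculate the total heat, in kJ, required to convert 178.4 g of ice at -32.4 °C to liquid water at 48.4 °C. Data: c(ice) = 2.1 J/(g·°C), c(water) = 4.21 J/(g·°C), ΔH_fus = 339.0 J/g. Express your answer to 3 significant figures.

q = 109 kJ

q1 (heat ice -32.4→0.0 °C): 178.4 × 2.1 × 32.4 = 12138 J
q2 (melt at 0 °C): 178.4 × 339.0 = 60478 J
q3 (heat water 0.0→48.4 °C): 178.4 × 4.21 × 48.4 = 36351 J
Total: 12138 + 60478 + 36351 = 108967 J = 109 kJ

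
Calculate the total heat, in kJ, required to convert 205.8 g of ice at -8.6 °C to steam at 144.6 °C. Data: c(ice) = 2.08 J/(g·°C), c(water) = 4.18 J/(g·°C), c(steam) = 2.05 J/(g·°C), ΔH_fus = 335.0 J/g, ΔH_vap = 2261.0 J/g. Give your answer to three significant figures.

q = 643 kJ

q1 (heat ice -8.6→0.0 °C): 205.8 × 2.08 × 8.6 = 3681 J
q2 (melt at 0 °C): 205.8 × 335.0 = 68943 J
q3 (heat water 0.0→100.0 °C): 205.8 × 4.18 × 100.0 = 86024 J
q4 (vaporize at 100 °C): 205.8 × 2261.0 = 465314 J
q5 (heat steam 100.0→144.6 °C): 205.8 × 2.05 × 44.6 = 18816 J
Total: 3681 + 68943 + 86024 + 465314 + 18816 = 642778 J = 643 kJ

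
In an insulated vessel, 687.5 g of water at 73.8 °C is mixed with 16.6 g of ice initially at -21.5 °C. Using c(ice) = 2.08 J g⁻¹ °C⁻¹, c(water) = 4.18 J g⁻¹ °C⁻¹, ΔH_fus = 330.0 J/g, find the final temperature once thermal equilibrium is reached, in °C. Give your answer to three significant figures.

T_f = 69.9 °C

Heat to bring ice to 0 °C and melt it: q₁ = 16.6×2.08×21.5 + 16.6×330.0 = 6220.4 J
Heat the water can supply cooling to 0 °C: 687.5×4.18×73.8 = 212083 J > q₁, so all ice melts.
Energy balance: 687.5×4.18×(73.8 − T) = 6220.4 + 16.6×4.18×(T − 0)
2873.75(73.8 − T) = 6220.4 + 69.388 T
212083 − 6220.4 = 2943.138 T
T = 205862.6 / 2943.138 = 69.947 °C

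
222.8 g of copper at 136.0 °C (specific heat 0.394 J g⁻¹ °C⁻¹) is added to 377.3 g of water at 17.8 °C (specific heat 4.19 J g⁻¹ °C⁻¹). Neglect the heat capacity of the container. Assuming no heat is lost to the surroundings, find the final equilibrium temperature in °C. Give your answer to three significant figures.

Heat lost by copper = heat gained by water.
(222.8)(0.394)(136.0 − T) = (377.3)(4.19)(T − 17.8)
87.7832 (136.0 − T) = 1580.887 (T − 17.8)
11939 − 87.7832 T = 1580.887 T − 28140
40079 = 1668.6702 T
T = 24.02 °C

T_f = 24.0 °C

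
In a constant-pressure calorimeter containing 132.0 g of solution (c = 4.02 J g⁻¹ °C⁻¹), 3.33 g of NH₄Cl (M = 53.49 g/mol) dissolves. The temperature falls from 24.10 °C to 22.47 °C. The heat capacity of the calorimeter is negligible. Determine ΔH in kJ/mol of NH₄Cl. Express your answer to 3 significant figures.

|ΔT| = |22.47 − 24.10| = 1.63 °C
|q_surr| = (132.0 × 4.02) × 1.63 = 530.64 × 1.63 = 864.9 J
n(NH₄Cl) = 3.33 / 53.49 = 0.06225 mol
Temperature fell, so q_rxn = +|q_surr| = 0.8649 kJ
ΔH = q_rxn / n = 13.89 kJ/mol

ΔH = 13.9 kJ/mol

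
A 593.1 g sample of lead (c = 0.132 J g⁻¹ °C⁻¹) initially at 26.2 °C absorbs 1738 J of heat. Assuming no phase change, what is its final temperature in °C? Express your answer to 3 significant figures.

ΔT = q / (m c) = 1738 / (593.1 × 0.132) = 22.20 °C
T_f = 26.2 + 22.20 = 48.40 °C

T_f = 48.4 °C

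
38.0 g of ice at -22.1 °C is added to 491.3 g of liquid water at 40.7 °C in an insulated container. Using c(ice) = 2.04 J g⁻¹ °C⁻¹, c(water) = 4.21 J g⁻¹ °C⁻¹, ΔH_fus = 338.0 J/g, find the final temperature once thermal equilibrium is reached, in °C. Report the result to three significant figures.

Heat to bring ice to 0 °C and melt it: q₁ = 38.0×2.04×22.1 + 38.0×338.0 = 14557 J
Heat the water can supply cooling to 0 °C: 491.3×4.21×40.7 = 84182.8 J > q₁, so all ice melts.
Energy balance: 491.3×4.21×(40.7 − T) = 14557 + 38.0×4.21×(T − 0)
2068.373(40.7 − T) = 14557 + 159.98 T
84182.8 − 14557 = 2228.353 T
T = 69625.8 / 2228.353 = 31.245 °C

T_f = 31.2 °C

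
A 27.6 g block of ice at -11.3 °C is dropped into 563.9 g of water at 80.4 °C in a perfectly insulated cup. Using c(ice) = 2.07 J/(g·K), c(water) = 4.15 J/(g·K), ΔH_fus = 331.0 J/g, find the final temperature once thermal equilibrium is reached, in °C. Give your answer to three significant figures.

Heat to bring ice to 0 °C and melt it: q₁ = 27.6×2.07×11.3 + 27.6×331.0 = 9781.2 J
Heat the water can supply cooling to 0 °C: 563.9×4.15×80.4 = 188151 J > q₁, so all ice melts.
Energy balance: 563.9×4.15×(80.4 − T) = 9781.2 + 27.6×4.15×(T − 0)
2340.185(80.4 − T) = 9781.2 + 114.54 T
188151 − 9781.2 = 2454.725 T
T = 178369.8 / 2454.725 = 72.66 °C

T_f = 72.7 °C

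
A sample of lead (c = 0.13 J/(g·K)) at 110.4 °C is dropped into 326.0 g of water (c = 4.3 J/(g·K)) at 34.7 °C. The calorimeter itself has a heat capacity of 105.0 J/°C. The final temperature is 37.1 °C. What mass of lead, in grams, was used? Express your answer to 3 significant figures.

q_gained = (326.0 × 4.3 + 105.0) × (37.1 − 34.7) = 3616.3 J
q_lost = m × 0.13 × (110.4 − 37.1) = 9.529 m
m = 3616.3 / 9.529 = 380 g

m = 380 g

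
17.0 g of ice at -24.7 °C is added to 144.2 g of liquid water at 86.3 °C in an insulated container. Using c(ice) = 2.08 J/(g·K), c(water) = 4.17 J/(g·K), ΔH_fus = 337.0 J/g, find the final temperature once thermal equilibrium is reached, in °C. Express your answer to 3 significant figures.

Heat to bring ice to 0 °C and melt it: q₁ = 17.0×2.08×24.7 + 17.0×337.0 = 6602.4 J
Heat the water can supply cooling to 0 °C: 144.2×4.17×86.3 = 51893.4 J > q₁, so all ice melts.
Energy balance: 144.2×4.17×(86.3 − T) = 6602.4 + 17.0×4.17×(T − 0)
601.314(86.3 − T) = 6602.4 + 70.89 T
51893.4 − 6602.4 = 672.204 T
T = 45291.0 / 672.204 = 67.38 °C

T_f = 67.4 °C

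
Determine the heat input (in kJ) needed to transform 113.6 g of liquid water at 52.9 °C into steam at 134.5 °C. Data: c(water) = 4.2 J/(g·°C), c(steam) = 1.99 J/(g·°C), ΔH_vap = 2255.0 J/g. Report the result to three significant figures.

q = 286 kJ

q1 (heat water 52.9→100.0 °C): 113.6 × 4.2 × 47.1 = 22472 J
q2 (vaporize at 100 °C): 113.6 × 2255.0 = 256168 J
q3 (heat steam 100.0→134.5 °C): 113.6 × 1.99 × 34.5 = 7799 J
Total: 22472 + 256168 + 7799 = 286439 J = 286 kJ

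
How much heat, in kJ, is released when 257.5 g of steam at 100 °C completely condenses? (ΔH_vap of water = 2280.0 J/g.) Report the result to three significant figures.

q = m × ΔH_vap = 257.5 × 2280.0 = 587100 J = 587 kJ

q = 587 kJ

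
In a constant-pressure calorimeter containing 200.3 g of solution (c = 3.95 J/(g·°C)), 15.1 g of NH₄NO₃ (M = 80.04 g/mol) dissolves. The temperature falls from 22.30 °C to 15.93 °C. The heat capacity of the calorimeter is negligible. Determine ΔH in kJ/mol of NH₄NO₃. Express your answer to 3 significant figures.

|ΔT| = |15.93 − 22.30| = 6.37 °C
|q_surr| = (200.3 × 3.95) × 6.37 = 791.185 × 6.37 = 5040 J
n(NH₄NO₃) = 15.1 / 80.04 = 0.1887 mol
Temperature fell, so q_rxn = +|q_surr| = 5.040 kJ
ΔH = q_rxn / n = 26.71 kJ/mol

ΔH = 26.7 kJ/mol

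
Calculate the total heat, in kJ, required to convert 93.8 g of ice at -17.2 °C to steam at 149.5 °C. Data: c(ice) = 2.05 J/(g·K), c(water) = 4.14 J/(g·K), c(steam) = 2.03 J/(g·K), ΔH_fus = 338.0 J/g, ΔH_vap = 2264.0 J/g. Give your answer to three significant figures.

q1 (heat ice -17.2→0.0 °C): 93.8 × 2.05 × 17.2 = 3307 J
q2 (melt at 0 °C): 93.8 × 338.0 = 31704 J
q3 (heat water 0.0→100.0 °C): 93.8 × 4.14 × 100.0 = 38833 J
q4 (vaporize at 100 °C): 93.8 × 2264.0 = 212363 J
q5 (heat steam 100.0→149.5 °C): 93.8 × 2.03 × 49.5 = 9425 J
Total: 3307 + 31704 + 38833 + 212363 + 9425 = 295632 J = 296 kJ

q = 296 kJ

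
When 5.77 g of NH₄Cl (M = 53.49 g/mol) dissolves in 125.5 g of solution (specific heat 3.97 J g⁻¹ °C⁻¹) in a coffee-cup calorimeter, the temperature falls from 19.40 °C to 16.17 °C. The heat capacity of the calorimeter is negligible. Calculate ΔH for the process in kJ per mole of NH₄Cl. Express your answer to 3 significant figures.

|ΔT| = |16.17 − 19.40| = 3.23 °C
|q_surr| = (125.5 × 3.97) × 3.23 = 498.235 × 3.23 = 1609 J
n(NH₄Cl) = 5.77 / 53.49 = 0.1079 mol
Temperature fell, so q_rxn = +|q_surr| = 1.609 kJ
ΔH = q_rxn / n = 14.91 kJ/mol

ΔH = 14.9 kJ/mol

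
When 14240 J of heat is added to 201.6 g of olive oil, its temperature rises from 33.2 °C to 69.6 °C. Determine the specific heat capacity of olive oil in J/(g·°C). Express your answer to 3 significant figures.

c = 1.94 J/(g·°C)

c = q / (m ΔT) = 14240 / (201.6 × 36.4)
c = 14240 / 7338.24 = 1.94 J/(g·°C)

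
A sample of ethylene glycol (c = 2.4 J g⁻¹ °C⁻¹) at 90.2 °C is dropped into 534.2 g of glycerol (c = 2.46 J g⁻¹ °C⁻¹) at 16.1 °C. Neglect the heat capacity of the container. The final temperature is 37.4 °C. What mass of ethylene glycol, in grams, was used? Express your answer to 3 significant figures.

q_gained = (534.2 × 2.46) × (37.4 − 16.1) = 27990 J
q_lost = m × 2.4 × (90.2 − 37.4) = 126.72 m
m = 27990 / 126.72 = 221 g

m = 221 g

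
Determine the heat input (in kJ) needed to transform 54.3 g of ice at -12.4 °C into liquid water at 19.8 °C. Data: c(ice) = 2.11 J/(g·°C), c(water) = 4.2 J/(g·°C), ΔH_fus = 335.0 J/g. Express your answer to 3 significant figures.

q = 24.1 kJ

q1 (heat ice -12.4→0.0 °C): 54.3 × 2.11 × 12.4 = 1421 J
q2 (melt at 0 °C): 54.3 × 335.0 = 18191 J
q3 (heat water 0.0→19.8 °C): 54.3 × 4.2 × 19.8 = 4516 J
Total: 1421 + 18191 + 4516 = 24128 J = 24.1 kJ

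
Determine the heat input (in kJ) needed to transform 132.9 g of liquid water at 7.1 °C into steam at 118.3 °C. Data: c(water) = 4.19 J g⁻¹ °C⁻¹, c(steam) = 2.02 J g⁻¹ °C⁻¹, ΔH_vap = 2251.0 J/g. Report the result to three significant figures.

q1 (heat water 7.1→100.0 °C): 132.9 × 4.19 × 92.9 = 51731 J
q2 (vaporize at 100 °C): 132.9 × 2251.0 = 299158 J
q3 (heat steam 100.0→118.3 °C): 132.9 × 2.02 × 18.3 = 4913 J
Total: 51731 + 299158 + 4913 = 355802 J = 356 kJ

q = 356 kJ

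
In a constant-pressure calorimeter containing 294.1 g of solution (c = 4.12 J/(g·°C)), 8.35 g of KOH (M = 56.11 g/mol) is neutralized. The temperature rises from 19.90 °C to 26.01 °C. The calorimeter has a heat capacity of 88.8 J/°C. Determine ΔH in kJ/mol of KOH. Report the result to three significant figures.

ΔH = -53.4 kJ/mol

|ΔT| = |26.01 − 19.90| = 6.11 °C
|q_surr| = (294.1 × 4.12 + 88.8) × 6.11 = 1300.492 × 6.11 = 7946 J
n(KOH) = 8.35 / 56.11 = 0.1488 mol
Temperature rose, so q_rxn = −|q_surr| = -7.946 kJ
ΔH = q_rxn / n = -53.40 kJ/mol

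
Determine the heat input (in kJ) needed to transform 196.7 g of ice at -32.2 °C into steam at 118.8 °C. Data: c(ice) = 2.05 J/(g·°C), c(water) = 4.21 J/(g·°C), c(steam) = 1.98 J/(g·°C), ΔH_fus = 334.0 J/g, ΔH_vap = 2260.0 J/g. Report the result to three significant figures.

q = 613 kJ

q1 (heat ice -32.2→0.0 °C): 196.7 × 2.05 × 32.2 = 12984 J
q2 (melt at 0 °C): 196.7 × 334.0 = 65698 J
q3 (heat water 0.0→100.0 °C): 196.7 × 4.21 × 100.0 = 82811 J
q4 (vaporize at 100 °C): 196.7 × 2260.0 = 444542 J
q5 (heat steam 100.0→118.8 °C): 196.7 × 1.98 × 18.8 = 7322 J
Total: 12984 + 65698 + 82811 + 444542 + 7322 = 613357 J = 613 kJ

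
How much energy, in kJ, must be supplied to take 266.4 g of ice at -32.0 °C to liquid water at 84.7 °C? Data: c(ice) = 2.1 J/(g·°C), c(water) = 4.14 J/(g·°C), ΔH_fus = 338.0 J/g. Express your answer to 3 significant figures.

q1 (heat ice -32.0→0.0 °C): 266.4 × 2.1 × 32.0 = 17902 J
q2 (melt at 0 °C): 266.4 × 338.0 = 90043 J
q3 (heat water 0.0→84.7 °C): 266.4 × 4.14 × 84.7 = 93415 J
Total: 17902 + 90043 + 93415 = 201360 J = 201 kJ

q = 201 kJ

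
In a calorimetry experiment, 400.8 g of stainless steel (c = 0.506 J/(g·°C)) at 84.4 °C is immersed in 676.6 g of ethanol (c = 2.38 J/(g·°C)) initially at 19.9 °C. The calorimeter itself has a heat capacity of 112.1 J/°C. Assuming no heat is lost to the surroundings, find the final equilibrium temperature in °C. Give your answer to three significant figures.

T_f = 26.7 °C

Heat lost by stainless steel = heat gained by ethanol + calorimeter.
(400.8)(0.506)(84.4 − T) = [(676.6)(2.38) + 112.1](T − 19.9)
202.8048 (84.4 − T) = 1722.408 (T − 19.9)
17117 − 202.8048 T = 1722.408 T − 34276
51393 = 1925.2128 T
T = 26.69 °C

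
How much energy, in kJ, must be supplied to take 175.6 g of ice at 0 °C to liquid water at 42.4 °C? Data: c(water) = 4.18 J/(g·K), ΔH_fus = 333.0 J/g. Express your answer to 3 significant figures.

q = 89.6 kJ

q1 (melt at 0 °C): 175.6 × 333.0 = 58475 J
q2 (heat water 0.0→42.4 °C): 175.6 × 4.18 × 42.4 = 31122 J
Total: 58475 + 31122 = 89597 J = 89.6 kJ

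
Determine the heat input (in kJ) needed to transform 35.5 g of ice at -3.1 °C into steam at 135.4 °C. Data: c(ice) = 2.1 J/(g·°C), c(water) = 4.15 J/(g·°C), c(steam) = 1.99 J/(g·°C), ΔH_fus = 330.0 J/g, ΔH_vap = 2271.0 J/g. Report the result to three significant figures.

q = 110 kJ

q1 (heat ice -3.1→0.0 °C): 35.5 × 2.1 × 3.1 = 231 J
q2 (melt at 0 °C): 35.5 × 330.0 = 11715 J
q3 (heat water 0.0→100.0 °C): 35.5 × 4.15 × 100.0 = 14733 J
q4 (vaporize at 100 °C): 35.5 × 2271.0 = 80621 J
q5 (heat steam 100.0→135.4 °C): 35.5 × 1.99 × 35.4 = 2501 J
Total: 231 + 11715 + 14733 + 80621 + 2501 = 109801 J = 110 kJ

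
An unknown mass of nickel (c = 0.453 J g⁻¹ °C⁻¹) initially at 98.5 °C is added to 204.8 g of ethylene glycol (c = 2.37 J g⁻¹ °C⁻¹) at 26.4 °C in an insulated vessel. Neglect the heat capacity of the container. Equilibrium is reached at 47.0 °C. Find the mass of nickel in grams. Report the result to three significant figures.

q_gained = (204.8 × 2.37) × (47.0 − 26.4) = 9999 J
q_lost = m × 0.453 × (98.5 − 47.0) = 23.3295 m
m = 9999 / 23.3295 = 429 g

m = 429 g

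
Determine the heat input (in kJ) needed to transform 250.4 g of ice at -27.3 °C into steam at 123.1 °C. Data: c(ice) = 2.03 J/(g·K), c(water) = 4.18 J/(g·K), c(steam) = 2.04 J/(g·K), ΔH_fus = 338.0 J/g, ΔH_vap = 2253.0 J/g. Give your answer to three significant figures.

q = 779 kJ

q1 (heat ice -27.3→0.0 °C): 250.4 × 2.03 × 27.3 = 13877 J
q2 (melt at 0 °C): 250.4 × 338.0 = 84635 J
q3 (heat water 0.0→100.0 °C): 250.4 × 4.18 × 100.0 = 104667 J
q4 (vaporize at 100 °C): 250.4 × 2253.0 = 564151 J
q5 (heat steam 100.0→123.1 °C): 250.4 × 2.04 × 23.1 = 11800 J
Total: 13877 + 84635 + 104667 + 564151 + 11800 = 779130 J = 779 kJ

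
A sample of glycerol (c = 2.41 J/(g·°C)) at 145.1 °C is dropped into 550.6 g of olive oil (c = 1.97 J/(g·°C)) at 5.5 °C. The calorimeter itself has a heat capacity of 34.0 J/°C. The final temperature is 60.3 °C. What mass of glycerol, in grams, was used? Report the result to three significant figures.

m = 300 g

q_gained = (550.6 × 1.97 + 34.0) × (60.3 − 5.5) = 61300 J
q_lost = m × 2.41 × (145.1 − 60.3) = 204.368 m
m = 61300 / 204.368 = 300 g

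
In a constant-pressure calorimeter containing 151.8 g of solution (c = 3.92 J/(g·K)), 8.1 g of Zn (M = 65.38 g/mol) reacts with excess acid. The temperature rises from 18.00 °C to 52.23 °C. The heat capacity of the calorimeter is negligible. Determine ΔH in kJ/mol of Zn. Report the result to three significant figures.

|ΔT| = |52.23 − 18.00| = 34.23 °C
|q_surr| = (151.8 × 3.92) × 34.23 = 595.056 × 34.23 = 20370 J
n(Zn) = 8.1 / 65.38 = 0.1239 mol
Temperature rose, so q_rxn = −|q_surr| = -20.37 kJ
ΔH = q_rxn / n = -164.4 kJ/mol

ΔH = -164 kJ/mol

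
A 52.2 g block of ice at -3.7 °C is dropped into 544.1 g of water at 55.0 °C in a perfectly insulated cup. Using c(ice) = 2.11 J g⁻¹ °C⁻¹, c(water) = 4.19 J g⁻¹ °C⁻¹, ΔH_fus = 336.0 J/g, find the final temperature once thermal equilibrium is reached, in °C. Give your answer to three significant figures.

Heat to bring ice to 0 °C and melt it: q₁ = 52.2×2.11×3.7 + 52.2×336.0 = 17947 J
Heat the water can supply cooling to 0 °C: 544.1×4.19×55.0 = 125388 J > q₁, so all ice melts.
Energy balance: 544.1×4.19×(55.0 − T) = 17947 + 52.2×4.19×(T − 0)
2279.779(55.0 − T) = 17947 + 218.718 T
125388 − 17947 = 2498.497 T
T = 107441 / 2498.497 = 43.00 °C

T_f = 43.0 °C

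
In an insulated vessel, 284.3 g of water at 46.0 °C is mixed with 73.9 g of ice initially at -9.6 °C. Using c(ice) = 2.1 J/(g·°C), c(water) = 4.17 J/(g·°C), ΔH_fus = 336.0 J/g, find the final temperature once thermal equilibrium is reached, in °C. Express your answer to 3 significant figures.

Heat to bring ice to 0 °C and melt it: q₁ = 73.9×2.1×9.6 + 73.9×336.0 = 26320 J
Heat the water can supply cooling to 0 °C: 284.3×4.17×46.0 = 54534.4 J > q₁, so all ice melts.
Energy balance: 284.3×4.17×(46.0 − T) = 26320 + 73.9×4.17×(T − 0)
1185.531(46.0 − T) = 26320 + 308.163 T
54534.4 − 26320 = 1493.694 T
T = 28214.4 / 1493.694 = 18.89 °C

T_f = 18.9 °C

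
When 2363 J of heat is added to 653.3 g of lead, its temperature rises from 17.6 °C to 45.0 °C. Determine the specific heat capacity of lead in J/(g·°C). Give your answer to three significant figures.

c = 0.132 J/(g·°C)

c = q / (m ΔT) = 2363 / (653.3 × 27.4)
c = 2363 / 17900.42 = 0.132 J/(g·°C)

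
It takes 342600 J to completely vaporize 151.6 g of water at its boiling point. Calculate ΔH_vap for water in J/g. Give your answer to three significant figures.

ΔH_vap = 2260 J/g

ΔH_vap = q / m = 342600 / 151.6 = 2260 J/g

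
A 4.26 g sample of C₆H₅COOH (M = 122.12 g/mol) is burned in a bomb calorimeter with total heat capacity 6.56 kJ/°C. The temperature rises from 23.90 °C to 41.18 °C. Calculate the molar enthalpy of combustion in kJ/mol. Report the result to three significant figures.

ΔT = 41.18 − 23.90 = 17.28 °C
q_cal = C_cal × ΔT = 6.56 × 17.28 = 113.3568 kJ
n = 4.26 / 122.12 = 0.03488 mol
q_rxn = −q_cal = -113.3568 kJ
ΔH = -113.3568 / 0.03488 = -3250 kJ/mol

ΔH = -3250 kJ/mol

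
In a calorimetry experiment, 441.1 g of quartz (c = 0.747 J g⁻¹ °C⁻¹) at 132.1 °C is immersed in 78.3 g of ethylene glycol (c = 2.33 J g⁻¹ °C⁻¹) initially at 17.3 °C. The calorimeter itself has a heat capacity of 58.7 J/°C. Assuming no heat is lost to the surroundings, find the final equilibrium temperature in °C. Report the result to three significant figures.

Heat lost by quartz = heat gained by ethylene glycol + calorimeter.
(441.1)(0.747)(132.1 − T) = [(78.3)(2.33) + 58.7](T − 17.3)
329.5017 (132.1 − T) = 241.139 (T − 17.3)
43527 − 329.5017 T = 241.139 T − 4171.7
47698.7 = 570.6407 T
T = 83.59 °C

T_f = 83.6 °C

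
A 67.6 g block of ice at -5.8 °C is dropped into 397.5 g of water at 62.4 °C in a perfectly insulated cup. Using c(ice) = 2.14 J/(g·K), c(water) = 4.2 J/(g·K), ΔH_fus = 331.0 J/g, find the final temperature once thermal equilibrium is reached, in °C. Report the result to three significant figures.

T_f = 41.4 °C

Heat to bring ice to 0 °C and melt it: q₁ = 67.6×2.14×5.8 + 67.6×331.0 = 23215 J
Heat the water can supply cooling to 0 °C: 397.5×4.2×62.4 = 104177 J > q₁, so all ice melts.
Energy balance: 397.5×4.2×(62.4 − T) = 23215 + 67.6×4.2×(T − 0)
1669.5(62.4 − T) = 23215 + 283.92 T
104177 − 23215 = 1953.42 T
T = 80962 / 1953.42 = 41.446 °C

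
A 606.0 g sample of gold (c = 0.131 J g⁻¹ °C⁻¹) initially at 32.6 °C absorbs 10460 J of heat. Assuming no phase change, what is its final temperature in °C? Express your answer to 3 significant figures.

ΔT = q / (m c) = 10460 / (606.0 × 0.131) = 131.8 °C
T_f = 32.6 + 131.8 = 164.4 °C

T_f = 164 °C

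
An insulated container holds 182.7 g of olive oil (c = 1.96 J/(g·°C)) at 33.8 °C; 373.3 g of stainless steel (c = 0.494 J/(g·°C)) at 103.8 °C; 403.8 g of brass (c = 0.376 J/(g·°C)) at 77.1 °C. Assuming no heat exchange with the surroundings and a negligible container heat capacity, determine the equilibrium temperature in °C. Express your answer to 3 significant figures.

Σ mᵢcᵢ(T − Tᵢ) = 0  ⇒  T = Σ mᵢcᵢTᵢ / Σ mᵢcᵢ
Σ mᵢcᵢ = 182.7×1.96 + 373.3×0.494 + 403.8×0.376 = 694.3310
Σ mᵢcᵢTᵢ = 358.092×33.8 + 184.4102×103.8 + 151.8288×77.1 = 42951
T = 42951 / 694.3310 = 61.86 °C

T_f = 61.9 °C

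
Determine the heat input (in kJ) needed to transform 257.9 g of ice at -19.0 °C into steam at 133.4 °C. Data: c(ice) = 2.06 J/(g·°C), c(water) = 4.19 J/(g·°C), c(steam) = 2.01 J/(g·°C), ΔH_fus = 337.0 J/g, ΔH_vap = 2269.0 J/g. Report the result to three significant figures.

q = 808 kJ

q1 (heat ice -19.0→0.0 °C): 257.9 × 2.06 × 19.0 = 10094 J
q2 (melt at 0 °C): 257.9 × 337.0 = 86912 J
q3 (heat water 0.0→100.0 °C): 257.9 × 4.19 × 100.0 = 108060 J
q4 (vaporize at 100 °C): 257.9 × 2269.0 = 585175 J
q5 (heat steam 100.0→133.4 °C): 257.9 × 2.01 × 33.4 = 17314 J
Total: 10094 + 86912 + 108060 + 585175 + 17314 = 807555 J = 808 kJ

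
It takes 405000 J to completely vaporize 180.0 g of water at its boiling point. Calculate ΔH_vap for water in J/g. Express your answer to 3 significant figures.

ΔH_vap = q / m = 405000 / 180.0 = 2250 J/g

ΔH_vap = 2250 J/g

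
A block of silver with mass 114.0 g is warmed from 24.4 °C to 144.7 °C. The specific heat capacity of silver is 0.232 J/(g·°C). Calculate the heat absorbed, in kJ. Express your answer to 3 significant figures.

q = m c ΔT = 114.0 × 0.232 × (144.7 − 24.4)
q = 114.0 × 0.232 × 120.3 = 3182 J = 3.18 kJ

q = 3.18 kJ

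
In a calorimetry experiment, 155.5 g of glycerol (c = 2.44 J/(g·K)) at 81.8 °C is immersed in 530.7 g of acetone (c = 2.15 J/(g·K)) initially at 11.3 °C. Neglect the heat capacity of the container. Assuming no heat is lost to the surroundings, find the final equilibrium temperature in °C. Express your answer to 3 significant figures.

T_f = 28.9 °C

Heat lost by glycerol = heat gained by acetone.
(155.5)(2.44)(81.8 − T) = (530.7)(2.15)(T − 11.3)
379.42 (81.8 − T) = 1141.005 (T − 11.3)
31037 − 379.42 T = 1141.005 T − 12893
43930 = 1520.425 T
T = 28.89 °C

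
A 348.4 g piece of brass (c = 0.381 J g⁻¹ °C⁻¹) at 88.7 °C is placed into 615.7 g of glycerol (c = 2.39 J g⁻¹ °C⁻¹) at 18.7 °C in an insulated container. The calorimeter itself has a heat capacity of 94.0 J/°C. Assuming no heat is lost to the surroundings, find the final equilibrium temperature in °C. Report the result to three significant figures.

T_f = 24.2 °C

Heat lost by brass = heat gained by glycerol + calorimeter.
(348.4)(0.381)(88.7 − T) = [(615.7)(2.39) + 94.0](T − 18.7)
132.7404 (88.7 − T) = 1565.523 (T − 18.7)
11774 − 132.7404 T = 1565.523 T − 29275
41049 = 1698.2634 T
T = 24.17 °C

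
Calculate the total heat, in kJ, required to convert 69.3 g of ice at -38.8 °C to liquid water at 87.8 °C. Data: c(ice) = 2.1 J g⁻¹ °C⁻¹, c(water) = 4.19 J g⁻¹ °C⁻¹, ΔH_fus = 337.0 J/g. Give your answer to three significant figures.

q1 (heat ice -38.8→0.0 °C): 69.3 × 2.1 × 38.8 = 5647 J
q2 (melt at 0 °C): 69.3 × 337.0 = 23354 J
q3 (heat water 0.0→87.8 °C): 69.3 × 4.19 × 87.8 = 25494 J
Total: 5647 + 23354 + 25494 = 54495 J = 54.5 kJ

q = 54.5 kJ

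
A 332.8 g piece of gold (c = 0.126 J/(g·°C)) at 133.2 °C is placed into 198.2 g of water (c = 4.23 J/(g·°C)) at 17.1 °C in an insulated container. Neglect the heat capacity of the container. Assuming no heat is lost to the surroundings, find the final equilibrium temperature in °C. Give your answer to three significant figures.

Heat lost by gold = heat gained by water.
(332.8)(0.126)(133.2 − T) = (198.2)(4.23)(T − 17.1)
41.9328 (133.2 − T) = 838.386 (T − 17.1)
5585.4 − 41.9328 T = 838.386 T − 14336
19921.4 = 880.3188 T
T = 22.63 °C

T_f = 22.6 °C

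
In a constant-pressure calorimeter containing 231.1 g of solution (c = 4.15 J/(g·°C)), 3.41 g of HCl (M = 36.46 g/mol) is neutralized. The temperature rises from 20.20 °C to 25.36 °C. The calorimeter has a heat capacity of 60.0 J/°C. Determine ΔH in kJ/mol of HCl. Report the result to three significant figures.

|ΔT| = |25.36 − 20.20| = 5.16 °C
|q_surr| = (231.1 × 4.15 + 60.0) × 5.16 = 1019.065 × 5.16 = 5258 J
n(HCl) = 3.41 / 36.46 = 0.09353 mol
Temperature rose, so q_rxn = −|q_surr| = -5.258 kJ
ΔH = q_rxn / n = -56.22 kJ/mol

ΔH = -56.2 kJ/mol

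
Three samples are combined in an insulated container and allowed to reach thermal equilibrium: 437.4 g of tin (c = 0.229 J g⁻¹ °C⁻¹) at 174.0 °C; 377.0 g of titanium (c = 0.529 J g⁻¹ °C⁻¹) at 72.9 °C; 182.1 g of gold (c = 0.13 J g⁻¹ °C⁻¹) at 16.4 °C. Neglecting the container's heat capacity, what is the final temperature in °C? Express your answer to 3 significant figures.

Σ mᵢcᵢ(T − Tᵢ) = 0  ⇒  T = Σ mᵢcᵢTᵢ / Σ mᵢcᵢ
Σ mᵢcᵢ = 437.4×0.229 + 377.0×0.529 + 182.1×0.13 = 323.2706
Σ mᵢcᵢTᵢ = 100.1646×174.0 + 199.433×72.9 + 23.673×16.4 = 32356
T = 32356 / 323.2706 = 100.1 °C

T_f = 100 °C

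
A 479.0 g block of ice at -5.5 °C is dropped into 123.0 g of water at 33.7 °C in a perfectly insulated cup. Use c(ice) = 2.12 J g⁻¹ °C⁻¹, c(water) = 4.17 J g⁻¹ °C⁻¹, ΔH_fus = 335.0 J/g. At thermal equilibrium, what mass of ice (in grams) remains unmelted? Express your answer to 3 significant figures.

m_ice remaining = 444 g

Heat to warm all ice to 0 °C: 479.0×2.12×5.5 = 5585.1 J
Heat released by water cooling to 0 °C: 123.0×4.17×33.7 = 17285 J
17285 J < 5585.1 + 479.0×335.0 = 166050.1 J, so not all ice melts; final T = 0 °C.
Heat left for melting: 17285 − 5585.1 = 11699.9 J
Mass melted = 11699.9 / 335.0 = 34.93 g
Ice remaining = 479.0 − 34.93 = 444.07 g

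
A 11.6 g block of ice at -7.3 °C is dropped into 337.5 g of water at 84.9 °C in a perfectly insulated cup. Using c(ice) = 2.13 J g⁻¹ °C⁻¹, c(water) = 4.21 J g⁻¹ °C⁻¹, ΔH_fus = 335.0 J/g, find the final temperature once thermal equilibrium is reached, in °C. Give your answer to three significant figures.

T_f = 79.3 °C

Heat to bring ice to 0 °C and melt it: q₁ = 11.6×2.13×7.3 + 11.6×335.0 = 4066.4 J
Heat the water can supply cooling to 0 °C: 337.5×4.21×84.9 = 120632 J > q₁, so all ice melts.
Energy balance: 337.5×4.21×(84.9 − T) = 4066.4 + 11.6×4.21×(T − 0)
1420.875(84.9 − T) = 4066.4 + 48.836 T
120632 − 4066.4 = 1469.711 T
T = 116565.6 / 1469.711 = 79.31 °C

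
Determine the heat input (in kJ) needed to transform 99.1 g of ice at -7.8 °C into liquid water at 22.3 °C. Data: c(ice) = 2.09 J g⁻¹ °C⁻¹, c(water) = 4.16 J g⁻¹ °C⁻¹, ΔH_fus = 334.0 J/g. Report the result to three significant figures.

q = 43.9 kJ

q1 (heat ice -7.8→0.0 °C): 99.1 × 2.09 × 7.8 = 1616 J
q2 (melt at 0 °C): 99.1 × 334.0 = 33099 J
q3 (heat water 0.0→22.3 °C): 99.1 × 4.16 × 22.3 = 9193 J
Total: 1616 + 33099 + 9193 = 43908 J = 43.9 kJ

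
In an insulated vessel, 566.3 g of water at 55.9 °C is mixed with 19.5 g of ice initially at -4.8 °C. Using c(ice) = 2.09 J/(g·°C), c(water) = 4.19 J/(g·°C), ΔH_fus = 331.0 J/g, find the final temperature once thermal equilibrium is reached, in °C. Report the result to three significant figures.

T_f = 51.3 °C

Heat to bring ice to 0 °C and melt it: q₁ = 19.5×2.09×4.8 + 19.5×331.0 = 6650.1 J
Heat the water can supply cooling to 0 °C: 566.3×4.19×55.9 = 132639 J > q₁, so all ice melts.
Energy balance: 566.3×4.19×(55.9 − T) = 6650.1 + 19.5×4.19×(T − 0)
2372.797(55.9 − T) = 6650.1 + 81.705 T
132639 − 6650.1 = 2454.502 T
T = 125988.9 / 2454.502 = 51.33 °C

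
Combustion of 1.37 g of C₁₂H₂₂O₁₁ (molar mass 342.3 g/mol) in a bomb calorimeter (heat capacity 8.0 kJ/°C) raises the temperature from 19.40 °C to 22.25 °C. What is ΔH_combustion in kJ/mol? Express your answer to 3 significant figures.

ΔT = 22.25 − 19.40 = 2.85 °C
q_cal = C_cal × ΔT = 8.0 × 2.85 = 22.8 kJ
n = 1.37 / 342.3 = 0.004002 mol
q_rxn = −q_cal = -22.8 kJ
ΔH = -22.8 / 0.004002 = -5697 kJ/mol

ΔH = -5700 kJ/mol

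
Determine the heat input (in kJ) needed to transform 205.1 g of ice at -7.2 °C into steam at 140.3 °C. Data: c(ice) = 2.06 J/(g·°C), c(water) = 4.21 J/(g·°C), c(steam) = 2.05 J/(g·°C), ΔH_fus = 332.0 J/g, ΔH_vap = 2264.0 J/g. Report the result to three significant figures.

q = 639 kJ

q1 (heat ice -7.2→0.0 °C): 205.1 × 2.06 × 7.2 = 3042 J
q2 (melt at 0 °C): 205.1 × 332.0 = 68093 J
q3 (heat water 0.0→100.0 °C): 205.1 × 4.21 × 100.0 = 86347 J
q4 (vaporize at 100 °C): 205.1 × 2264.0 = 464346 J
q5 (heat steam 100.0→140.3 °C): 205.1 × 2.05 × 40.3 = 16944 J
Total: 3042 + 68093 + 86347 + 464346 + 16944 = 638772 J = 639 kJ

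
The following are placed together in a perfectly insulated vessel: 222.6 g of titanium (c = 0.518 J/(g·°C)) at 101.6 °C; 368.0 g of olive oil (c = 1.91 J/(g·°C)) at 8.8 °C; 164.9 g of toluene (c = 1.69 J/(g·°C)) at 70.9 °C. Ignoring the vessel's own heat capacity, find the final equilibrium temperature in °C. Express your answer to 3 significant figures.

T_f = 34.3 °C

Σ mᵢcᵢ(T − Tᵢ) = 0  ⇒  T = Σ mᵢcᵢTᵢ / Σ mᵢcᵢ
Σ mᵢcᵢ = 222.6×0.518 + 368.0×1.91 + 164.9×1.69 = 1096.8678
Σ mᵢcᵢTᵢ = 115.3068×101.6 + 702.88×8.8 + 278.681×70.9 = 37659
T = 37659 / 1096.8678 = 34.33 °C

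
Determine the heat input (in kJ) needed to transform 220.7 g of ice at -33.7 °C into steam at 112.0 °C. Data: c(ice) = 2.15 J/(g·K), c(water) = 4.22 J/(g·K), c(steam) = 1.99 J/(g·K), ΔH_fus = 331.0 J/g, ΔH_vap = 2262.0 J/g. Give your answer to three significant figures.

q1 (heat ice -33.7→0.0 °C): 220.7 × 2.15 × 33.7 = 15991 J
q2 (melt at 0 °C): 220.7 × 331.0 = 73052 J
q3 (heat water 0.0→100.0 °C): 220.7 × 4.22 × 100.0 = 93135 J
q4 (vaporize at 100 °C): 220.7 × 2262.0 = 499223 J
q5 (heat steam 100.0→112.0 °C): 220.7 × 1.99 × 12.0 = 5270 J
Total: 15991 + 73052 + 93135 + 499223 + 5270 = 686671 J = 687 kJ

q = 687 kJ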